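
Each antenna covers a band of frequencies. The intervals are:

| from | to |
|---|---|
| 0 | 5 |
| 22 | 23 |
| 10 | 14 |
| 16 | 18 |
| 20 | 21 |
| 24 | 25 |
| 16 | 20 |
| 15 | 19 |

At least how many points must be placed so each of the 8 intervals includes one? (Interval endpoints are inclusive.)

Sort by right endpoint; whenever an interval is uncovered, place a point at its right end.
By right end: [0,5]  [10,14]  [16,18]  [15,19]  [16,20]  [20,21]  [22,23]  [24,25]
[0,5] uncovered → point at 5; [10,14] uncovered → point at 14; [16,18] uncovered → point at 18; [20,21] uncovered → point at 21; [22,23] uncovered → point at 23; [24,25] uncovered → point at 25.
Points: 5, 14, 18, 21, 23, 25 (6 total).

6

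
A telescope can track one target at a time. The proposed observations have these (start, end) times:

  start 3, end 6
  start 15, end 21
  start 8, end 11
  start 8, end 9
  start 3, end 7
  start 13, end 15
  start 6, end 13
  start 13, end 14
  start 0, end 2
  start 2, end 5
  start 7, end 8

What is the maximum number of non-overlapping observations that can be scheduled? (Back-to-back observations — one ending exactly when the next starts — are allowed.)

6

Sorted by end: (0,2)  (2,5)  (3,6)  (3,7)  (7,8)  (8,9)  (8,11)  (6,13)  (13,14)  (13,15)  (15,21)
take (0,2); take (2,5); skip (3,7); take (7,8); take (8,9); take (13,14); skip (13,15); take (15,21).
Selected 6 observations.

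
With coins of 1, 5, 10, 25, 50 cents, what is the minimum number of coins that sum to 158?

7

Use the largest denomination that fits, subtract, and repeat.
158 − 3×50→8 − 1×5→3 − 3×1→0
Total coins = 3 + 1 + 3 = 7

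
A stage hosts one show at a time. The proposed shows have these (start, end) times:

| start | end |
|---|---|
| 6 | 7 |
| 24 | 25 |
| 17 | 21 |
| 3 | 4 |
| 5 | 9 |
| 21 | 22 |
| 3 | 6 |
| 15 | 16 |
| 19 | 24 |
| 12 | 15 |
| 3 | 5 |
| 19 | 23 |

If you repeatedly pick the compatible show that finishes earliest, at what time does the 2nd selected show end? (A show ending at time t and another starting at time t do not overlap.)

Sort by end time and greedily take each interval whose start is ≥ the last chosen end.
By end time: (3,4), (3,5), (3,6), (6,7), (5,9), (12,15), (15,16), (17,21), (21,22), (19,23), (19,24), (24,25).
Pick (3,4); next start ≥ 4 → (6,7); next start ≥ 7 → (12,15); next start ≥ 15 → (15,16); next start ≥ 16 → (17,21); next start ≥ 21 → (21,22); next start ≥ 22 → (24,25).
Selected: (3,4) (6,7) (12,15) (15,16) (17,21) (21,22) (24,25)

7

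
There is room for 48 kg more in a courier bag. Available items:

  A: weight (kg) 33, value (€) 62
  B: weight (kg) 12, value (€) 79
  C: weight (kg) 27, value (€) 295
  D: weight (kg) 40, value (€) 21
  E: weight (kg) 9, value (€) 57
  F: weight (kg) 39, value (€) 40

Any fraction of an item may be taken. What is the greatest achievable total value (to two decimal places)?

Sort by value per unit weight and fill in that order.
Order: C (295/27=10.93) > B (79/12=6.58) > E (57/9=6.33) > A (62/33=1.88) > F (40/39=1.03) > D (21/40=0.53)
Fill: take C (27 @ 295) → take B (12 @ 79) → take E (9 @ 57); 48/48 used.
Total value = 431.00

431.00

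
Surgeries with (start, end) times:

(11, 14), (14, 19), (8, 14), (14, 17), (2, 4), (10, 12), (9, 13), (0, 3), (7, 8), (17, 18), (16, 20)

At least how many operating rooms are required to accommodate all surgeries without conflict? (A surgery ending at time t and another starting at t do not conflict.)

4

Count concurrent intervals with a sweep; the peak is the room count.
Events (time:±→running): 0:+→1 2:+→2 3:-→1 4:-→0 7:+→1 8:-→0 8:+→1 9:+→2 10:+→3 11:+→4 … peak 4.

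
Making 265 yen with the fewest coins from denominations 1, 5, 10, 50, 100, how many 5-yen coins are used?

265 − 2×100→65 − 1×50→15 − 1×10→5 − 1×5→0
Count of 5: 1

1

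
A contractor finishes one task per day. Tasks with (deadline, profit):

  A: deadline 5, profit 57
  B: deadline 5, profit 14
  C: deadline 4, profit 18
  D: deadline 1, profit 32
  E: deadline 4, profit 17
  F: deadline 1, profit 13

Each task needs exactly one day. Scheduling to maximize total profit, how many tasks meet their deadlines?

5

By profit: A(d5,57), D(d1,32), C(d4,18), E(d4,17), B(d5,14), F(d1,13)
A→slot 5; D→slot 1; C→slot 4; E→slot 3; B→slot 2; F skipped.
5 of 6 scheduled.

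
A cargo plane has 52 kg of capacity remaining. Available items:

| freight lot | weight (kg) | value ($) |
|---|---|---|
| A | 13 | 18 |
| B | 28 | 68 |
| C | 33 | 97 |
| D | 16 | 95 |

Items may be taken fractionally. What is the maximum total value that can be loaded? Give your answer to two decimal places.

Sort by value per unit weight and fill in that order.
Order: D (95/16=5.94) > C (97/33=2.94) > B (68/28=2.43) > A (18/13=1.38)
Fill: take D (16 @ 95) → take C (33 @ 97) → take 3/28 of B → 7.29; 52/52 used.
Total value = 199.29

199.29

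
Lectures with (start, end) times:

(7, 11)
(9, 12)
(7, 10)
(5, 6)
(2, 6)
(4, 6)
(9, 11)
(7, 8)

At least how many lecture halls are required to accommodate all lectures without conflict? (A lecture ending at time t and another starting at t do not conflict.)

4

starts: [2, 4, 5, 7, 7, 7, 9, 9]
ends:   [6, 6, 6, 8, 10, 11, 11, 12]
s2→1 s4→2 s5→3 e6→2 e6→1 e6→0 s7→1 s7→2 s7→3 e8→2 s9→3 s9→4  — peak 4.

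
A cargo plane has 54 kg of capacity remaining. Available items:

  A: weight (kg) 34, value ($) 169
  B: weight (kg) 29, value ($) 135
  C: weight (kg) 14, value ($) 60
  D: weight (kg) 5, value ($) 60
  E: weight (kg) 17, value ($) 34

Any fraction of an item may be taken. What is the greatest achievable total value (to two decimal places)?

298.83

Order: D (60/5=12.00) > A (169/34=4.97) > B (135/29=4.66) > C (60/14=4.29) > E (34/17=2.00)
Fill: take D (5 @ 60) → take A (34 @ 169) → take 15/29 of B → 69.83; 54/54 used.
Total value = 298.83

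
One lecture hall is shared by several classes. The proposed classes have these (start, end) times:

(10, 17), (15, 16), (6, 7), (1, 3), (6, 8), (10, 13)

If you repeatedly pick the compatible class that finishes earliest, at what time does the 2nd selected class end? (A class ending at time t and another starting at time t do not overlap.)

7

Sort by end time and greedily take each interval whose start is ≥ the last chosen end.
By end time: (1,3), (6,7), (6,8), (10,13), (15,16), (10,17).
Pick (1,3); next start ≥ 3 → (6,7); next start ≥ 7 → (10,13); next start ≥ 13 → (15,16).
Selected: (1,3) (6,7) (10,13) (15,16)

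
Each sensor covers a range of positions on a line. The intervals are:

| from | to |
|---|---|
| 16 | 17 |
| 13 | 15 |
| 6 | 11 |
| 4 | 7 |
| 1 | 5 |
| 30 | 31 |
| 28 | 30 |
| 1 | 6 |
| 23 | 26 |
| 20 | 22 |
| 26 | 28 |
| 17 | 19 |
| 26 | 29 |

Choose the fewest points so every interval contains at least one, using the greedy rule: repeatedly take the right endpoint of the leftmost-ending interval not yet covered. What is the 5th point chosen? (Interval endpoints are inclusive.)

22

Process intervals by earliest right end; each time one isn't hit yet, stab at its right endpoint.
Sorted: [1,5] [1,6] [4,7] [6,11] [13,15] [16,17] [17,19] [20,22] [23,26] [26,28] [26,29] [28,30] [30,31]
{[1,5],[1,6],[4,7]} hit by 5; {[6,11]} hit by 11; {[13,15]} hit by 15; {[16,17],[17,19]} hit by 17; {[20,22]} hit by 22; {[23,26],[26,28],[26,29]} hit by 26; {[28,30],[30,31]} hit by 30.
Points: 5, 11, 15, 17, 22, 26, 30 (7 total).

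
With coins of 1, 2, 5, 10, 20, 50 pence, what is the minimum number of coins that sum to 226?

7

Greedy: take as many of the largest coin as possible, then repeat with the remainder.
226 − 4×50→26 − 1×20→6 − 1×5→1 − 1×1→0
Total coins = 4 + 1 + 1 + 1 = 7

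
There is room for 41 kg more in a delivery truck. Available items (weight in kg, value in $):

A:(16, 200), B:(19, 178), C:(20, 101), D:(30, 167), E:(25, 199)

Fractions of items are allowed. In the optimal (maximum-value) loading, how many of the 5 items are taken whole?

Order: A (200/16=12.50) > B (178/19=9.37) > E (199/25=7.96) > D (167/30=5.57) > C (101/20=5.05)
Fill: take A (16 @ 200) → take B (19 @ 178) → take 6/25 of E → 47.76; 41/41 used.
2 item(s) taken whole; one partial (take 6/25 of E).

2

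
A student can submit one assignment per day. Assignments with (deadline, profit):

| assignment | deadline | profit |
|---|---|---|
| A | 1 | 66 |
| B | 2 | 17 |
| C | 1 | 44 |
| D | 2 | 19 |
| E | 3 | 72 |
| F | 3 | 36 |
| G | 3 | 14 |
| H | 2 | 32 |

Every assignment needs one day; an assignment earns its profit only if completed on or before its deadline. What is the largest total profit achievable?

Take jobs in profit order; each goes to the latest open slot no later than its deadline.
Profit order: E=72 A=66 C=44 F=36 H=32 D=19 B=17 G=14
Assign: E→slot 3, A→slot 1, C skipped, F→slot 2, H skipped, D skipped, B skipped, G skipped.
Slots: [1:A] [2:F] [3:E]
Profit = 66 + 36 + 72 = 174

174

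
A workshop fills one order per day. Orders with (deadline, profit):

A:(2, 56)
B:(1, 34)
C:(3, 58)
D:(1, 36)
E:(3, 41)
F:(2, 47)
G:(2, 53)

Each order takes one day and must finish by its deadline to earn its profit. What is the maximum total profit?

167

Sort by profit descending; place each in the latest free slot ≤ its deadline.
Profit order: C=58 A=56 G=53 F=47 E=41 D=36 B=34
Assign: C→slot 3, A→slot 2, G→slot 1, F skipped, E skipped, D skipped, B skipped.
Slots: [1:G] [2:A] [3:C]
Profit = 53 + 56 + 58 = 167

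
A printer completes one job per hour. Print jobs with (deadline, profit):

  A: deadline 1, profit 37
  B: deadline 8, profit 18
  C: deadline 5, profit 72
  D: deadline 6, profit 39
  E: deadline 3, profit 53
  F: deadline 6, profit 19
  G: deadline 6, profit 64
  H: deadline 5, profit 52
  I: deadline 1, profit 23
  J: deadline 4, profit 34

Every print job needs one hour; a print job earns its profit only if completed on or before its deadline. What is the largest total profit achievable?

Sort by profit descending; place each in the latest free slot ≤ its deadline.
By profit: C(d5,72), G(d6,64), E(d3,53), H(d5,52), D(d6,39), A(d1,37), J(d4,34), I(d1,23), F(d6,19), B(d8,18)
C→slot 5; G→slot 6; E→slot 3; H→slot 4; D→slot 2; A→slot 1; J skipped; I skipped; F skipped; B→slot 8.
Profit = 37 + 39 + 53 + 52 + 72 + 64 + 18 = 335

335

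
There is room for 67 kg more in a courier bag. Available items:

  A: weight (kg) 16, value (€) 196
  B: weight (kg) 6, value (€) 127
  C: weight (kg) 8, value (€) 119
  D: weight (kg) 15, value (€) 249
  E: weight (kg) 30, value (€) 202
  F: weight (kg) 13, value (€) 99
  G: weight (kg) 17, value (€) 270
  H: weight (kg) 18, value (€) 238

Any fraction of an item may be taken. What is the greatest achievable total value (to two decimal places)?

1039.75

Ratios (sorted): B 21.17, D 16.60, G 15.88, C 14.88, H 13.22, A 12.25, F 7.62, E 6.73
take B (6 @ 127); take D (15 @ 249); take G (17 @ 270); take C (8 @ 119); take H (18 @ 238); take 3/16 of A → 36.75. Capacity used 67/67.
Total value = 1039.75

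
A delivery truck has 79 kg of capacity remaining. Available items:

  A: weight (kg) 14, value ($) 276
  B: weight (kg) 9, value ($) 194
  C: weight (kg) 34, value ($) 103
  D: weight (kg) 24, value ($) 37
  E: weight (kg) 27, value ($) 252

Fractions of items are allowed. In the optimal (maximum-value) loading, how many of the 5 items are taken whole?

Ratios (sorted): B 21.56, A 19.71, E 9.33, C 3.03, D 1.54
take B (9 @ 194); take A (14 @ 276); take E (27 @ 252); take 29/34 of C → 87.85. Capacity used 79/79.
3 item(s) taken whole; one partial (take 29/34 of C).

3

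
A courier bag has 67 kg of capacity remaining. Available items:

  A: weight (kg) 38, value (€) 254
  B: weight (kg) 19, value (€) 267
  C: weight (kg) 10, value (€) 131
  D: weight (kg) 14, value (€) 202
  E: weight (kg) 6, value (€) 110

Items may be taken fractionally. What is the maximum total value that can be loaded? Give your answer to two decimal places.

830.32

Sort by value per unit weight and fill in that order.
Order: E (110/6=18.33) > D (202/14=14.43) > B (267/19=14.05) > C (131/10=13.10) > A (254/38=6.68)
Fill: take E (6 @ 110) → take D (14 @ 202) → take B (19 @ 267) → take C (10 @ 131) → take 18/38 of A → 120.32; 67/67 used.
Total value = 830.32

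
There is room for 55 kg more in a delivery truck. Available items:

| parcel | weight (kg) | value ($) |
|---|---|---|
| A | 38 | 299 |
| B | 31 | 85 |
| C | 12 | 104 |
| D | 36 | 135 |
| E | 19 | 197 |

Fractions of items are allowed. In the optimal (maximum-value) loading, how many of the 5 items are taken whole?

Order: E (197/19=10.37) > C (104/12=8.67) > A (299/38=7.87) > D (135/36=3.75) > B (85/31=2.74)
Fill: take E (19 @ 197) → take C (12 @ 104) → take 24/38 of A → 188.84; 55/55 used.
2 item(s) taken whole; one partial (take 24/38 of A).

2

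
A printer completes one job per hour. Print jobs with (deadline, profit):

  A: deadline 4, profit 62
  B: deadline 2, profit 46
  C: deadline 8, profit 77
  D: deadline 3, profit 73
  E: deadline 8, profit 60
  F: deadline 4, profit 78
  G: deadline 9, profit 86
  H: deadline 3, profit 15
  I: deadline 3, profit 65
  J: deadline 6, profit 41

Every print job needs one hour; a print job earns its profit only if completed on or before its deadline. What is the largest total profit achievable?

Take jobs in profit order; each goes to the latest open slot no later than its deadline.
Profit order: G=86 F=78 C=77 D=73 I=65 A=62 E=60 B=46 J=41 H=15
Assign: G→slot 9, F→slot 4, C→slot 8, D→slot 3, I→slot 2, A→slot 1, E→slot 7, B skipped, J→slot 6, H skipped.
Slots: [1:A] [2:I] [3:D] [4:F] [6:J] [7:E] [8:C] [9:G]
Profit = 62 + 65 + 73 + 78 + 41 + 60 + 77 + 86 = 542

542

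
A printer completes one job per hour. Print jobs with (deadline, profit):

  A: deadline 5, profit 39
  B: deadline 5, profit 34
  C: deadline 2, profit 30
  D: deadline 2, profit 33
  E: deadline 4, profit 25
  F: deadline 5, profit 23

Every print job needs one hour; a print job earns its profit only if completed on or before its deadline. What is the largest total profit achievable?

Take jobs in profit order; each goes to the latest open slot no later than its deadline.
By profit: A(d5,39), B(d5,34), D(d2,33), C(d2,30), E(d4,25), F(d5,23)
A→slot 5; B→slot 4; D→slot 2; C→slot 1; E→slot 3; F skipped.
Profit = 30 + 33 + 25 + 34 + 39 = 161

161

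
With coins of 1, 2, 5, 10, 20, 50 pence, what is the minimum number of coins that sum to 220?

Use the largest denomination that fits, subtract, and repeat.
220 − 4×50→20 − 1×20→0
Total coins = 4 + 1 = 5

5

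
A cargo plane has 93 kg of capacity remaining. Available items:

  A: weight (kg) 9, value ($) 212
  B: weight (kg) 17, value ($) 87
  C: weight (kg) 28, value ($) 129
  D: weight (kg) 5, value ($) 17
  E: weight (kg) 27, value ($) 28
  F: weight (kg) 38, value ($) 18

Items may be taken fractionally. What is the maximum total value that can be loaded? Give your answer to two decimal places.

Sort by value per unit weight and fill in that order.
Ratios (sorted): A 23.56, B 5.12, C 4.61, D 3.40, E 1.04, F 0.47
take A (9 @ 212); take B (17 @ 87); take C (28 @ 129); take D (5 @ 17); take E (27 @ 28); take 7/38 of F → 3.32. Capacity used 93/93.
Total value = 476.32

476.32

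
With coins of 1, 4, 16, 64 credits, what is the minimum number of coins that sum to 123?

Greedy: take as many of the largest coin as possible, then repeat with the remainder.
123 = 1×64 + 3×16 + 2×4 + 3×1
Total coins = 1 + 3 + 2 + 3 = 9

9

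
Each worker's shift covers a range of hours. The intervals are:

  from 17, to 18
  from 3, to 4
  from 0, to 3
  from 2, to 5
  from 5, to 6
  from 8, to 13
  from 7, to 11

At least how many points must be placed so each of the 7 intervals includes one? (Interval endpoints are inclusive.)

Sorted: [0,3] [3,4] [2,5] [5,6] [7,11] [8,13] [17,18]
{[0,3],[3,4],[2,5]} hit by 3; {[5,6]} hit by 6; {[7,11],[8,13]} hit by 11; {[17,18]} hit by 18.
Points: 3, 6, 11, 18 (4 total).

4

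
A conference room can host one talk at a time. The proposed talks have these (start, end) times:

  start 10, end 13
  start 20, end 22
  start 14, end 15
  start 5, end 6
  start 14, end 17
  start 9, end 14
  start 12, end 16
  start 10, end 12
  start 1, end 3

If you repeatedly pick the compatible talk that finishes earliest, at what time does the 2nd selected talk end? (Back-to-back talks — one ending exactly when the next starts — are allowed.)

6

Sort by end time and greedily take each interval whose start is ≥ the last chosen end.
By end time: (1,3), (5,6), (10,12), (10,13), (9,14), (14,15), (12,16), (14,17), (20,22).
Pick (1,3); next start ≥ 3 → (5,6); next start ≥ 6 → (10,12); next start ≥ 12 → (14,15); next start ≥ 15 → (20,22).
Selected: (1,3) (5,6) (10,12) (14,15) (20,22)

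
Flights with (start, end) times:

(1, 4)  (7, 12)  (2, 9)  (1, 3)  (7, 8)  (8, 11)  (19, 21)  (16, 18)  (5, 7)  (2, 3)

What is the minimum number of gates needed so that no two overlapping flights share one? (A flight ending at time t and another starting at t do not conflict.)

The answer is the maximum number of intervals overlapping at any instant.
starts: [1, 1, 2, 2, 5, 7, 7, 8, 16, 19]
ends:   [3, 3, 4, 7, 8, 9, 11, 12, 18, 21]
s1→1 s1→2 s2→3 s2→4  — peak 4.

4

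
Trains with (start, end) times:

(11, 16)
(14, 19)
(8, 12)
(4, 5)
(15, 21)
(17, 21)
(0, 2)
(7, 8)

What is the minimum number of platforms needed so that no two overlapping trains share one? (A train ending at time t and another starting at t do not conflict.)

Count concurrent intervals with a sweep; the peak is the room count.
Events (time:±→running): 0:+→1 2:-→0 4:+→1 5:-→0 7:+→1 8:-→0 8:+→1 11:+→2 12:-→1 14:+→2 15:+→3 … peak 3.

3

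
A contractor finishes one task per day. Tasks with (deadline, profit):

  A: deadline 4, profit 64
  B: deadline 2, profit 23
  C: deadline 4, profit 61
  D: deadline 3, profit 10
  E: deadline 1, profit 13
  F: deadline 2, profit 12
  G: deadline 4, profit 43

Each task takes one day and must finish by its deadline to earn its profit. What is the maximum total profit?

191

By profit: A(d4,64), C(d4,61), G(d4,43), B(d2,23), E(d1,13), F(d2,12), D(d3,10)
A→slot 4; C→slot 3; G→slot 2; B→slot 1; E skipped; F skipped; D skipped.
Profit = 23 + 43 + 61 + 64 = 191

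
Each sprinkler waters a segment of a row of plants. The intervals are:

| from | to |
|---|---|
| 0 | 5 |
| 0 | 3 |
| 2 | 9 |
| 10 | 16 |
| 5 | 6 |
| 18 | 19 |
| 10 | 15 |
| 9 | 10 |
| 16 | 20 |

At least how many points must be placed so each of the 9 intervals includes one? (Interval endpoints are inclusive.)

Process intervals by earliest right end; each time one isn't hit yet, stab at its right endpoint.
Sorted: [0,3] [0,5] [5,6] [2,9] [9,10] [10,15] [10,16] [18,19] [16,20]
{[0,3],[0,5]} hit by 3; {[5,6],[2,9]} hit by 6; {[9,10],[10,15],[10,16]} hit by 10; {[18,19],[16,20]} hit by 19.
Points: 3, 6, 10, 19 (4 total).

4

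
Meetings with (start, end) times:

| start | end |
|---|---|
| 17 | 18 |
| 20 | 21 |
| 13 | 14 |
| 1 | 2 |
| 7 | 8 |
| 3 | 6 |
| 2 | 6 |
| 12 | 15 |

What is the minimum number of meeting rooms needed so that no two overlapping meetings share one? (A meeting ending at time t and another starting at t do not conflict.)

Count concurrent intervals with a sweep; the peak is the room count.
Events (time:±→running): 1:+→1 2:-→0 2:+→1 3:+→2 … peak 2.

2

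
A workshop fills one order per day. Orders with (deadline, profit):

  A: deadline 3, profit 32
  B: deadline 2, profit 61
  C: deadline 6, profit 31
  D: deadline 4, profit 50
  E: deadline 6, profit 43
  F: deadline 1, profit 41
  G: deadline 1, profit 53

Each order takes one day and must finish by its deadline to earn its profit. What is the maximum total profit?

By profit: B(d2,61), G(d1,53), D(d4,50), E(d6,43), F(d1,41), A(d3,32), C(d6,31)
B→slot 2; G→slot 1; D→slot 4; E→slot 6; F skipped; A→slot 3; C→slot 5.
Profit = 53 + 61 + 32 + 50 + 31 + 43 = 270

270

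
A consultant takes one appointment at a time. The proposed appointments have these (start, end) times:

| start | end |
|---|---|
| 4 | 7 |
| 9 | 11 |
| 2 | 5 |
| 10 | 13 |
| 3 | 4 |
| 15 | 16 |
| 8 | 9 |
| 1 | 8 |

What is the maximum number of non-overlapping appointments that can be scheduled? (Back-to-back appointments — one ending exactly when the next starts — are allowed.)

5

Greedy by earliest finish: after sorting by end time, pick each interval compatible with the last pick.
Sorted by end: (3,4)  (2,5)  (4,7)  (1,8)  (8,9)  (9,11)  (10,13)  (15,16)
take (3,4); skip (2,5); take (4,7); take (8,9); take (9,11); skip (10,13); take (15,16).
Selected 5 appointments.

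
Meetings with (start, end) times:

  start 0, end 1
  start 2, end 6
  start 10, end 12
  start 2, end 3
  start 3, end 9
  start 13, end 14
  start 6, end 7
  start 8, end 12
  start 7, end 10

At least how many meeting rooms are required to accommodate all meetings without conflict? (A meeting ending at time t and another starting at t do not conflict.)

3

Count concurrent intervals with a sweep; the peak is the room count.
Events (time:±→running): 0:+→1 1:-→0 2:+→1 2:+→2 3:-→1 3:+→2 6:-→1 6:+→2 7:-→1 7:+→2 8:+→3 … peak 3.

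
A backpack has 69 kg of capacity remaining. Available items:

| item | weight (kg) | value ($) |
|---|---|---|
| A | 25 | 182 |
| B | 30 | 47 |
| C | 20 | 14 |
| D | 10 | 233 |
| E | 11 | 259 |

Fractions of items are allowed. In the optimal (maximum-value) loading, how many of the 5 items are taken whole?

Ratios (sorted): E 23.55, D 23.30, A 7.28, B 1.57, C 0.70
take E (11 @ 259); take D (10 @ 233); take A (25 @ 182); take 23/30 of B → 36.03. Capacity used 69/69.
3 item(s) taken whole; one partial (take 23/30 of B).

3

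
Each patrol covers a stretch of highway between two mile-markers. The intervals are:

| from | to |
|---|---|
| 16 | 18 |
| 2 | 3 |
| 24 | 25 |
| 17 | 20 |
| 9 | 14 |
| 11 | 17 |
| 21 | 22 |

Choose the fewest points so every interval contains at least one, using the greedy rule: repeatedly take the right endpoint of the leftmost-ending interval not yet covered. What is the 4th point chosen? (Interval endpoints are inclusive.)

By right end: [2,3]  [9,14]  [11,17]  [16,18]  [17,20]  [21,22]  [24,25]
[2,3] uncovered → point at 3; [9,14] uncovered → point at 14; [16,18] uncovered → point at 18; [21,22] uncovered → point at 22; [24,25] uncovered → point at 25.
Points: 3, 14, 18, 22, 25 (5 total).

22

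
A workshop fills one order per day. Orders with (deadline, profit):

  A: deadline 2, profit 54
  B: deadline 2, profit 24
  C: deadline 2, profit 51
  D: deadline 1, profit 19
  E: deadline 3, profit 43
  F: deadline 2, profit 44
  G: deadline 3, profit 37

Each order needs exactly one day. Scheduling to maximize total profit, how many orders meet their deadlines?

By profit: A(d2,54), C(d2,51), F(d2,44), E(d3,43), G(d3,37), B(d2,24), D(d1,19)
A→slot 2; C→slot 1; F skipped; E→slot 3; G skipped; B skipped; D skipped.
3 of 7 scheduled.

3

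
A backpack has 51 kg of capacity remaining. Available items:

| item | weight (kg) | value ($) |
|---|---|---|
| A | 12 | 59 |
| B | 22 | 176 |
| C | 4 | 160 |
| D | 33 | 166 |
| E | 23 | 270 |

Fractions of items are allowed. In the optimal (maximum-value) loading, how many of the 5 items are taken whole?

3

Greedy by value/weight ratio, highest first.
Order: C (160/4=40.00) > E (270/23=11.74) > B (176/22=8.00) > D (166/33=5.03) > A (59/12=4.92)
Fill: take C (4 @ 160) → take E (23 @ 270) → take B (22 @ 176) → take 2/33 of D → 10.06; 51/51 used.
3 item(s) taken whole; one partial (take 2/33 of D).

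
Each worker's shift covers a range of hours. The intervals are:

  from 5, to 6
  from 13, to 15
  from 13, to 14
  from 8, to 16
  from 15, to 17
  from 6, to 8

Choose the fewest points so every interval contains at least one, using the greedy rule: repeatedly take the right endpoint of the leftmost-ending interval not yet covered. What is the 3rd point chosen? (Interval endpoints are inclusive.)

Process intervals by earliest right end; each time one isn't hit yet, stab at its right endpoint.
By right end: [5,6]  [6,8]  [13,14]  [13,15]  [8,16]  [15,17]
[5,6] uncovered → point at 6; [13,14] uncovered → point at 14; [15,17] uncovered → point at 17.
Points: 6, 14, 17 (3 total).

17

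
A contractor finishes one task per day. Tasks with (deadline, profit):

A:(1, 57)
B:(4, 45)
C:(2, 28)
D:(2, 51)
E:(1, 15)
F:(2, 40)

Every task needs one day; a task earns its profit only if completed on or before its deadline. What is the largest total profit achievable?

By profit: A(d1,57), D(d2,51), B(d4,45), F(d2,40), C(d2,28), E(d1,15)
A→slot 1; D→slot 2; B→slot 4; F skipped; C skipped; E skipped.
Profit = 57 + 51 + 45 = 153

153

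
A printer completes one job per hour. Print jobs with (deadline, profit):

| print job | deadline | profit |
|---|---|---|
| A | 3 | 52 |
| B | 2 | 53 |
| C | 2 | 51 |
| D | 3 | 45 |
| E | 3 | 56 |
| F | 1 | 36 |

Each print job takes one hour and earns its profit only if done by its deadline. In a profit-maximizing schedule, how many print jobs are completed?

3

By profit: E(d3,56), B(d2,53), A(d3,52), C(d2,51), D(d3,45), F(d1,36)
E→slot 3; B→slot 2; A→slot 1; C skipped; D skipped; F skipped.
3 of 6 scheduled.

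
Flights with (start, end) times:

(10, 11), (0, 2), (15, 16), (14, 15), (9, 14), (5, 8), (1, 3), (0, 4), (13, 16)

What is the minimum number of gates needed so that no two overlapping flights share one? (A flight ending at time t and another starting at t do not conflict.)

Count concurrent intervals with a sweep; the peak is the room count.
starts: [0, 0, 1, 5, 9, 10, 13, 14, 15]
ends:   [2, 3, 4, 8, 11, 14, 15, 16, 16]
s0→1 s0→2 s1→3  — peak 3.

3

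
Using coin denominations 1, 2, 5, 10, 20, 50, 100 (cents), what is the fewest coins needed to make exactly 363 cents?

7

Use the largest denomination that fits, subtract, and repeat.
363 − 3×100→63 − 1×50→13 − 1×10→3 − 1×2→1 − 1×1→0
Total coins = 3 + 1 + 1 + 1 + 1 = 7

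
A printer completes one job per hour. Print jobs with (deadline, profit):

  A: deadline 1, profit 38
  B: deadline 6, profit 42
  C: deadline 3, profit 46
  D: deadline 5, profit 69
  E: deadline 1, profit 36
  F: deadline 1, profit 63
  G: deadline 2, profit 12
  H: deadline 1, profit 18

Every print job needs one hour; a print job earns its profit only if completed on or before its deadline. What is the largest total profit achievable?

By profit: D(d5,69), F(d1,63), C(d3,46), B(d6,42), A(d1,38), E(d1,36), H(d1,18), G(d2,12)
D→slot 5; F→slot 1; C→slot 3; B→slot 6; A skipped; E skipped; H skipped; G→slot 2.
Profit = 63 + 12 + 46 + 69 + 42 = 232

232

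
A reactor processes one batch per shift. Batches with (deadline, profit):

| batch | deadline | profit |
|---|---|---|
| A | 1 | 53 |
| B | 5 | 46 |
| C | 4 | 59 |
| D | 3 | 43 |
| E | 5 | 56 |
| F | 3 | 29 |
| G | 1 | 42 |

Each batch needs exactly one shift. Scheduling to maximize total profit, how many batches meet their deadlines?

5

Take jobs in profit order; each goes to the latest open slot no later than its deadline.
Profit order: C=59 E=56 A=53 B=46 D=43 G=42 F=29
Assign: C→slot 4, E→slot 5, A→slot 1, B→slot 3, D→slot 2, G skipped, F skipped.
Slots: [1:A] [2:D] [3:B] [4:C] [5:E]
5 of 7 scheduled.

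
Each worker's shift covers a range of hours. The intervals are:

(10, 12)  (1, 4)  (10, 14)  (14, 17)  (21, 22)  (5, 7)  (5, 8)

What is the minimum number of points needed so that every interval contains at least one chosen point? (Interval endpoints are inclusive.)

Process intervals by earliest right end; each time one isn't hit yet, stab at its right endpoint.
By right end: [1,4]  [5,7]  [5,8]  [10,12]  [10,14]  [14,17]  [21,22]
[1,4] uncovered → point at 4; [5,7] uncovered → point at 7; [10,12] uncovered → point at 12; [14,17] uncovered → point at 17; [21,22] uncovered → point at 22.
Points: 4, 7, 12, 17, 22 (5 total).

5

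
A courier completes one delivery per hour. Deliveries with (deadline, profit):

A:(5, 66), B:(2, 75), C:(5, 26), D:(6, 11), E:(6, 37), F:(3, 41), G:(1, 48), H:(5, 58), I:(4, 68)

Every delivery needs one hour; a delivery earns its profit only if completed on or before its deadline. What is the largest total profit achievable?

352

Take jobs in profit order; each goes to the latest open slot no later than its deadline.
Profit order: B=75 I=68 A=66 H=58 G=48 F=41 E=37 C=26 D=11
Assign: B→slot 2, I→slot 4, A→slot 5, H→slot 3, G→slot 1, F skipped, E→slot 6, C skipped, D skipped.
Slots: [1:G] [2:B] [3:H] [4:I] [5:A] [6:E]
Profit = 48 + 75 + 58 + 68 + 66 + 37 = 352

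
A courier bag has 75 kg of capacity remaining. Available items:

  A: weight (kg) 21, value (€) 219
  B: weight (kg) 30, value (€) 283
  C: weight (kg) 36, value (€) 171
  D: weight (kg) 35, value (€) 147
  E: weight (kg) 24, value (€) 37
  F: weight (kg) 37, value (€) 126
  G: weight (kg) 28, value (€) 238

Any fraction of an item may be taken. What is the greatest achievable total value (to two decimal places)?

706.00

Greedy by value/weight ratio, highest first.
Ratios (sorted): A 10.43, B 9.43, G 8.50, C 4.75, D 4.20, F 3.41, E 1.54
take A (21 @ 219); take B (30 @ 283); take 24/28 of G → 204.00. Capacity used 75/75.
Total value = 706.00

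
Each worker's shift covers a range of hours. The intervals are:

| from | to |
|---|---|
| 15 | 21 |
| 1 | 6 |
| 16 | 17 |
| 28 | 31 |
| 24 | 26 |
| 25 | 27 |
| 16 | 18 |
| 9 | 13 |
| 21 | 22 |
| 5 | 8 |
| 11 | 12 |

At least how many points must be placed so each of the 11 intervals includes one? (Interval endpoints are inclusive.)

6

By right end: [1,6]  [5,8]  [11,12]  [9,13]  [16,17]  [16,18]  [15,21]  [21,22]  [24,26]  [25,27]  [28,31]
[1,6] uncovered → point at 6; [11,12] uncovered → point at 12; [16,17] uncovered → point at 17; [21,22] uncovered → point at 22; [24,26] uncovered → point at 26; [28,31] uncovered → point at 31.
Points: 6, 12, 17, 22, 26, 31 (6 total).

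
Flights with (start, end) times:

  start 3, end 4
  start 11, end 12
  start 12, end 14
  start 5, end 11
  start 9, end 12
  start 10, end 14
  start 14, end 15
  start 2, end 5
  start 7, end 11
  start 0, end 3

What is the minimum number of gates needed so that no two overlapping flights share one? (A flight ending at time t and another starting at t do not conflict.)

4

The answer is the maximum number of intervals overlapping at any instant.
starts: [0, 2, 3, 5, 7, 9, 10, 11, 12, 14]
ends:   [3, 4, 5, 11, 11, 12, 12, 14, 14, 15]
s0→1 s2→2 e3→1 s3→2 e4→1 e5→0 s5→1 s7→2 s9→3 s10→4  — peak 4.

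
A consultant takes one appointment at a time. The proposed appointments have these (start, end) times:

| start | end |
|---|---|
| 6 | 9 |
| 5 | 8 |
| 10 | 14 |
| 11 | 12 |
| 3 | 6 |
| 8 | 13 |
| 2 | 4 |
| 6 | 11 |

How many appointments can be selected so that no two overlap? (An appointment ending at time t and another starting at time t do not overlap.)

Sorted by end: (2,4)  (3,6)  (5,8)  (6,9)  (6,11)  (11,12)  (8,13)  (10,14)
take (2,4); take (5,8); take (11,12); skip (8,13); skip (10,14).
Selected 3 appointments.

3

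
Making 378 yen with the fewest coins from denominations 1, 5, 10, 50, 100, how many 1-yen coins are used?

3

Use the largest denomination that fits, subtract, and repeat.
378 = 3×100 + 1×50 + 2×10 + 1×5 + 3×1
Count of 1: 3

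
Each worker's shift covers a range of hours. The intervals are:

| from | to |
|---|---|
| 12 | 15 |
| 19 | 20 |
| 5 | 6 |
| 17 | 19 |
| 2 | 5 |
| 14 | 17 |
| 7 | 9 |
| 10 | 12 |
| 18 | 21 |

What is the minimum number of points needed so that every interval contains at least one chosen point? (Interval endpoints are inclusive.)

Process intervals by earliest right end; each time one isn't hit yet, stab at its right endpoint.
Sorted: [2,5] [5,6] [7,9] [10,12] [12,15] [14,17] [17,19] [19,20] [18,21]
{[2,5],[5,6]} hit by 5; {[7,9]} hit by 9; {[10,12],[12,15]} hit by 12; {[14,17],[17,19]} hit by 17; {[19,20],[18,21]} hit by 20.
Points: 5, 9, 12, 17, 20 (5 total).

5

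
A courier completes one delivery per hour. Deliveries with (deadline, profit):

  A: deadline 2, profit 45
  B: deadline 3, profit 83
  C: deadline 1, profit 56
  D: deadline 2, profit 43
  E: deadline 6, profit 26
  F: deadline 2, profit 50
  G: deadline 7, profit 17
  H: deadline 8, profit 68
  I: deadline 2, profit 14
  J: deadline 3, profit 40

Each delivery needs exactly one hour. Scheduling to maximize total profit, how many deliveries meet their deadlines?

Sort by profit descending; place each in the latest free slot ≤ its deadline.
Profit order: B=83 H=68 C=56 F=50 A=45 D=43 J=40 E=26 G=17 I=14
Assign: B→slot 3, H→slot 8, C→slot 1, F→slot 2, A skipped, D skipped, J skipped, E→slot 6, G→slot 7, I skipped.
Slots: [1:C] [2:F] [3:B] [6:E] [7:G] [8:H]
6 of 10 scheduled.

6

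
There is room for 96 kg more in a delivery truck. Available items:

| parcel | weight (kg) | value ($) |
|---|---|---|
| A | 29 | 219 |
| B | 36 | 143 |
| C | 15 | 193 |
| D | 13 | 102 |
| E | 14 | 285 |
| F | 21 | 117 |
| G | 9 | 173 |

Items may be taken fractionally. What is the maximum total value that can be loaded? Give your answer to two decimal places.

1061.14

Sort by value per unit weight and fill in that order.
Order: E (285/14=20.36) > G (173/9=19.22) > C (193/15=12.87) > D (102/13=7.85) > A (219/29=7.55) > F (117/21=5.57) > B (143/36=3.97)
Fill: take E (14 @ 285) → take G (9 @ 173) → take C (15 @ 193) → take D (13 @ 102) → take A (29 @ 219) → take 16/21 of F → 89.14; 96/96 used.
Total value = 1061.14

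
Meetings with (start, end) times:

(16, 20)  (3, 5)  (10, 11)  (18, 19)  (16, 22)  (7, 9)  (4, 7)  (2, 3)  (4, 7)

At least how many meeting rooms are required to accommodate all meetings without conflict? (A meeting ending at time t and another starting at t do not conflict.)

The answer is the maximum number of intervals overlapping at any instant.
starts: [2, 3, 4, 4, 7, 10, 16, 16, 18]
ends:   [3, 5, 7, 7, 9, 11, 19, 20, 22]
s2→1 e3→0 s3→1 s4→2 s4→3  — peak 3.

3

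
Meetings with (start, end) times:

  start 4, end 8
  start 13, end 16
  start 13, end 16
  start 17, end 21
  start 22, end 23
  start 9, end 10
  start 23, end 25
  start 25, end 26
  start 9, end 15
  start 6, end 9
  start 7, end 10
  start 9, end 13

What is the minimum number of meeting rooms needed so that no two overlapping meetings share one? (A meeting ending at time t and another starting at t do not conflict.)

4

starts: [4, 6, 7, 9, 9, 9, 13, 13, 17, 22, 23, 25]
ends:   [8, 9, 10, 10, 13, 15, 16, 16, 21, 23, 25, 26]
s4→1 s6→2 s7→3 e8→2 e9→1 s9→2 s9→3 s9→4  — peak 4.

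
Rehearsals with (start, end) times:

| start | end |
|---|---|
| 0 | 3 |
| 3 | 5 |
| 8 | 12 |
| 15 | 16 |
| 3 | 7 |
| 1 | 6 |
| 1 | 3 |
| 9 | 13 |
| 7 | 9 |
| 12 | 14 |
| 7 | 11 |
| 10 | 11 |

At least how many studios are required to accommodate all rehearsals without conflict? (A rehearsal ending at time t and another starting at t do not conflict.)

4

Events (time:±→running): 0:+→1 1:+→2 1:+→3 3:-→2 3:-→1 3:+→2 3:+→3 5:-→2 6:-→1 7:-→0 7:+→1 7:+→2 8:+→3 9:-→2 9:+→3 10:+→4 … peak 4.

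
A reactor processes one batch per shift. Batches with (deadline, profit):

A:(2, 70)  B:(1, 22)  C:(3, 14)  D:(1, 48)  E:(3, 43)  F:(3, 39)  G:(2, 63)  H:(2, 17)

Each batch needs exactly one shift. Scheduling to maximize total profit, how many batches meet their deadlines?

3

Profit order: A=70 G=63 D=48 E=43 F=39 B=22 H=17 C=14
Assign: A→slot 2, G→slot 1, D skipped, E→slot 3, F skipped, B skipped, H skipped, C skipped.
Slots: [1:G] [2:A] [3:E]
3 of 8 scheduled.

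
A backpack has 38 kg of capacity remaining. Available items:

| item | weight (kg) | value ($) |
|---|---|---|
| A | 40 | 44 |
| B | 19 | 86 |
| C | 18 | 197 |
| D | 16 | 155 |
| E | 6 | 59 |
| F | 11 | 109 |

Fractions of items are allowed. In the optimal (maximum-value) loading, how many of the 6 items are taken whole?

3

Sort by value per unit weight and fill in that order.
Ratios (sorted): C 10.94, F 9.91, E 9.83, D 9.69, B 4.53, A 1.10
take C (18 @ 197); take F (11 @ 109); take E (6 @ 59); take 3/16 of D → 29.06. Capacity used 38/38.
3 item(s) taken whole; one partial (take 3/16 of D).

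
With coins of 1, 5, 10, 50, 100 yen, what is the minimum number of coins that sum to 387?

10

Use the largest denomination that fits, subtract, and repeat.
387 = 3×100 + 1×50 + 3×10 + 1×5 + 2×1
Total coins = 3 + 1 + 3 + 1 + 2 = 10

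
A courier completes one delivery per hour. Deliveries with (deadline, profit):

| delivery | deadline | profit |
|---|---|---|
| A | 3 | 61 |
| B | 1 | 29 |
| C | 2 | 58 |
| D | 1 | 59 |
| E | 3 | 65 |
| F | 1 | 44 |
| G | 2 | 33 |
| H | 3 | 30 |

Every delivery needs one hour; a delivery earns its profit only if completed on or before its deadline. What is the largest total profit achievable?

Sort by profit descending; place each in the latest free slot ≤ its deadline.
Profit order: E=65 A=61 D=59 C=58 F=44 G=33 H=30 B=29
Assign: E→slot 3, A→slot 2, D→slot 1, C skipped, F skipped, G skipped, H skipped, B skipped.
Slots: [1:D] [2:A] [3:E]
Profit = 59 + 61 + 65 = 185

185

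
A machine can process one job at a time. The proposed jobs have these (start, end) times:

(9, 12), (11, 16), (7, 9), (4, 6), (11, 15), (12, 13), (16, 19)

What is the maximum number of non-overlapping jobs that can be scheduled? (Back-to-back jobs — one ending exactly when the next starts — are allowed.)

Order by finish time; keep every interval that doesn't clash with the previous kept one.
By end time: (4,6), (7,9), (9,12), (12,13), (11,15), (11,16), (16,19).
Pick (4,6); next start ≥ 6 → (7,9); next start ≥ 9 → (9,12); next start ≥ 12 → (12,13); next start ≥ 13 → (16,19).
Selected 5 jobs.

5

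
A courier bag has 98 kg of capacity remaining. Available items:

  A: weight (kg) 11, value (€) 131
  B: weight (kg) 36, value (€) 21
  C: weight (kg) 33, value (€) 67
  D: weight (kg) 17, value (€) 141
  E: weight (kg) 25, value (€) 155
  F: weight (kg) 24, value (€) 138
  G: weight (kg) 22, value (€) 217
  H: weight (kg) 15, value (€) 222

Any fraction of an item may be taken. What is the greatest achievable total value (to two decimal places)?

912.00

Order: H (222/15=14.80) > A (131/11=11.91) > G (217/22=9.86) > D (141/17=8.29) > E (155/25=6.20) > F (138/24=5.75) > C (67/33=2.03) > B (21/36=0.58)
Fill: take H (15 @ 222) → take A (11 @ 131) → take G (22 @ 217) → take D (17 @ 141) → take E (25 @ 155) → take 8/24 of F → 46.00; 98/98 used.
Total value = 912.00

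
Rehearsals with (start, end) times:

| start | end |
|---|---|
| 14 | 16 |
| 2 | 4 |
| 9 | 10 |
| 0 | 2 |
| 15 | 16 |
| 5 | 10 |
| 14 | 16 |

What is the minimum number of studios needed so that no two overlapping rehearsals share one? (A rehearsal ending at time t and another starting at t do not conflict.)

3

starts: [0, 2, 5, 9, 14, 14, 15]
ends:   [2, 4, 10, 10, 16, 16, 16]
s0→1 e2→0 s2→1 e4→0 s5→1 s9→2 e10→1 e10→0 s14→1 s14→2 s15→3  — peak 3.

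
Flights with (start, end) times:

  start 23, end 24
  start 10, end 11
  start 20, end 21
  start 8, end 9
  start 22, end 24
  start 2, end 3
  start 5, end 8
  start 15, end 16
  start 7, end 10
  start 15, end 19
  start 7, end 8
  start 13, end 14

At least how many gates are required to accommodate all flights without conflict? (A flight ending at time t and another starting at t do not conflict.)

Count concurrent intervals with a sweep; the peak is the room count.
Events (time:±→running): 2:+→1 3:-→0 5:+→1 7:+→2 7:+→3 … peak 3.

3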